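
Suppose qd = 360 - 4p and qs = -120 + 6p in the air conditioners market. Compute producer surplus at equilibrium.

Equilibrium: 360 - 4p = -120 + 6p gives p* = 48, q* = 168.
Supply starts at p = 20 (where qs = 0).
PS = ½(48 − 20)(168) = 2352.

Producer surplus = 2352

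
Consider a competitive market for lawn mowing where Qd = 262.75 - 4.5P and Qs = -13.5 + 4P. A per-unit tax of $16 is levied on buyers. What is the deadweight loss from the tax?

Deadweight loss = 4608/17

Pre-tax equilibrium: P* = 32.5, Q* = 116.5.
Tax on buyers shifts demand to Qd = 262.75 − 4.5(P + 16) = 190.75 - 4.5P.
190.75 - 4.5P = -13.5 + 4P gives seller price Ps = 817/34; buyers pay Pb = 817/34 + 16 = 1361/34.
New quantity: Q = 262.75 − 4.5(1361/34) = 2809/34.
DWL = ½ × 16 × (116.5 − 2809/34) = 4608/17.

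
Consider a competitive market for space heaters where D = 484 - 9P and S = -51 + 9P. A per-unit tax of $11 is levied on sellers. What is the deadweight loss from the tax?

Pre-tax equilibrium: P* = 535/18, Q* = 216.5.
Tax on sellers shifts supply to S = -51 + 9(P − 11) = -150 + 9P.
484 - 9P = -150 + 9P gives buyer price Pb = 317/9; sellers receive Ps = 317/9 − 11 = 218/9.
New quantity: Q = 484 − 9(317/9) = 167.
DWL = ½ × 11 × (216.5 − 167) = 272.25.

Deadweight loss = 272.25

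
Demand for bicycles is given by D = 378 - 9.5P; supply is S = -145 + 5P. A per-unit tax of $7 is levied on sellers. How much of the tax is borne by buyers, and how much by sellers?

Pre-tax equilibrium: P* = 1046/29, Q* = 1025/29.
Tax on sellers shifts supply to S = -145 + 5(P − 7) = -180 + 5P.
378 - 9.5P = -180 + 5P gives buyer price Pb = 1116/29; sellers receive Ps = 1116/29 − 7 = 913/29.
New quantity: Q = 378 − 9.5(1116/29) = 360/29.
Buyer burden = 1116/29 − 1046/29 = 70/29; seller burden = 1046/29 − 913/29 = 133/29.

Buyers bear 70/29, sellers bear 133/29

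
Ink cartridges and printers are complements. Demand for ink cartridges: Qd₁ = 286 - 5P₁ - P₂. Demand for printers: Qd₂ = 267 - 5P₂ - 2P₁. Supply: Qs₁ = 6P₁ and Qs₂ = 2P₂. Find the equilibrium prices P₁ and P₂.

Market 1: 286 - 5P₁ - P₂ = 6P₁ → 11P₁ + P₂ = 286.
Market 2: 7P₂ + 2P₁ = 267.
Eliminating P₂: 7×(1) − 1×(2) gives 75P₁ = 1735, so P₁ = 347/15.
Back-substitute into (2): P₂ = (267 − 2×347/15) / 7 = 473/15.

P₁ = 347/15, P₂ = 473/15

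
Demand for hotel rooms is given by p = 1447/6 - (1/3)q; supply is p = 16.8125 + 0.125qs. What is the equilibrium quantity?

q* = 489.5

Set the two price expressions equal: 1447/6 - (1/3)q = 16.8125 + 0.125q.
10769/48 = (11/24)q, so q* = 489.5.
p* = 1447/6 − (1/3)(489.5) = 78.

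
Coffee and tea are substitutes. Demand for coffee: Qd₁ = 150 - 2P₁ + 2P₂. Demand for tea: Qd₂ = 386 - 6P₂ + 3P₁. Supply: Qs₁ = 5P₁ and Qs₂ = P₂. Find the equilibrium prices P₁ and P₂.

Market 1: 150 - 2P₁ + 2P₂ = 5P₁ → 7P₁ - 2P₂ = 150.
Market 2: 7P₂ - 3P₁ = 386.
Eliminating P₂: 7×(1) + 2×(2) gives 43P₁ = 1822, so P₁ = 1822/43.
Back-substitute into (2): P₂ = (386 + 3×1822/43) / 7 = 3152/43.

P₁ = 1822/43, P₂ = 3152/43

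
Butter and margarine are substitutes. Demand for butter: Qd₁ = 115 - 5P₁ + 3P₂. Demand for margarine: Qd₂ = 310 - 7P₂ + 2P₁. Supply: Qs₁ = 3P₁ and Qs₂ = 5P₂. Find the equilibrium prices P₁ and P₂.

P₁ = 77/3, P₂ = 271/9

Market 1: 115 - 5P₁ + 3P₂ = 3P₁ → 8P₁ - 3P₂ = 115.
Market 2: 12P₂ - 2P₁ = 310.
Eliminating P₂: 12×(1) + 3×(2) gives 90P₁ = 2310, so P₁ = 77/3.
Back-substitute into (2): P₂ = (310 + 2×77/3) / 12 = 271/9.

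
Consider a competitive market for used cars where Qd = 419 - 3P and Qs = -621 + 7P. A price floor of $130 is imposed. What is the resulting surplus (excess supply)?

Equilibrium price would be P* = 104, so the floor at 130 binds.
At P = 130: Qd = 29, Qs = 289.
Surplus = 289 − 29 = 260.

Surplus = 260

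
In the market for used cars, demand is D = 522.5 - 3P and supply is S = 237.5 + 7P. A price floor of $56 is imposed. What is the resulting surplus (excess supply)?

Surplus = 275

Equilibrium price would be P* = 28.5, so the floor at 56 binds.
At P = 56: D = 354.5, S = 629.5.
Surplus = 629.5 − 354.5 = 275.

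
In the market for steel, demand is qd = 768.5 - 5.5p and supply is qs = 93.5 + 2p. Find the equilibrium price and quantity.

Set qd = qs: 768.5 - 5.5p = 93.5 + 2p.
675 = 7.5p, so p* = 90.
q* = 768.5 − 5.5(90) = 273.5.

p* = 90, q* = 273.5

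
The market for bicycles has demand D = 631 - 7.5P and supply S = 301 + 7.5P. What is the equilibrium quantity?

Q* = 466

Set D = S: 631 - 7.5P = 301 + 7.5P.
330 = 15P, so P* = 22.
Q* = 631 − 7.5(22) = 466.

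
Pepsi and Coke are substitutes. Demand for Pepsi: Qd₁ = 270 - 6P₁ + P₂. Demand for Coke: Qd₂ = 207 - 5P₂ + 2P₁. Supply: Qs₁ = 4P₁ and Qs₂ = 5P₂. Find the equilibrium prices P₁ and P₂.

P₁ = 2907/98, P₂ = 1305/49

Market 1: 270 - 6P₁ + P₂ = 4P₁ → 10P₁ - P₂ = 270.
Market 2: 10P₂ - 2P₁ = 207.
Eliminating P₂: 10×(1) + 1×(2) gives 98P₁ = 2907, so P₁ = 2907/98.
Back-substitute into (2): P₂ = (207 + 2×2907/98) / 10 = 1305/49.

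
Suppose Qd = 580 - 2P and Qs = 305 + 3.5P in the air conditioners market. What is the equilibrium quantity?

Q* = 480

Set Qd = Qs: 580 - 2P = 305 + 3.5P.
275 = 5.5P, so P* = 50.
Q* = 580 − 2(50) = 480.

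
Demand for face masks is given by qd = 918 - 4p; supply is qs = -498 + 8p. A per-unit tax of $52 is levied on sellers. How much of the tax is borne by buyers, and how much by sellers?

Buyers bear 104/3, sellers bear 52/3

Pre-tax equilibrium: p* = 118, q* = 446.
Tax on sellers shifts supply to qs = -498 + 8(p − 52) = -914 + 8p.
918 - 4p = -914 + 8p gives buyer price pb = 458/3; sellers receive ps = 458/3 − 52 = 302/3.
New quantity: q = 918 − 4(458/3) = 922/3.
Buyer burden = 458/3 − 118 = 104/3; seller burden = 118 − 302/3 = 52/3.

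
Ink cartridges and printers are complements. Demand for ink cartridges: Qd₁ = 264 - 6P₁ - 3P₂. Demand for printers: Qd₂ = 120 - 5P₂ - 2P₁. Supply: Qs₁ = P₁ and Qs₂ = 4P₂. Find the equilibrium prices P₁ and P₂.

Market 1: 264 - 6P₁ - 3P₂ = P₁ → 7P₁ + 3P₂ = 264.
Market 2: 9P₂ + 2P₁ = 120.
Eliminating P₂: 9×(1) − 3×(2) gives 57P₁ = 2016, so P₁ = 672/19.
Back-substitute into (2): P₂ = (120 − 2×672/19) / 9 = 104/19.

P₁ = 672/19, P₂ = 104/19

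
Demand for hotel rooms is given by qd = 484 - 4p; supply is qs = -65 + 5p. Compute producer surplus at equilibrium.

Producer surplus = 5760

Equilibrium: 484 - 4p = -65 + 5p gives p* = 61, q* = 240.
Supply starts at p = 13 (where qs = 0).
PS = ½(61 − 13)(240) = 5760.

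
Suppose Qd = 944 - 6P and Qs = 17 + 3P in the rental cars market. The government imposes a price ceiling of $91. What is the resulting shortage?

Equilibrium price would be P* = 103, so the ceiling at 91 binds.
At P = 91: Qd = 944 − 6(91) = 398, Qs = 17 + 3(91) = 290.
Shortage = 398 − 290 = 108.

Shortage = 108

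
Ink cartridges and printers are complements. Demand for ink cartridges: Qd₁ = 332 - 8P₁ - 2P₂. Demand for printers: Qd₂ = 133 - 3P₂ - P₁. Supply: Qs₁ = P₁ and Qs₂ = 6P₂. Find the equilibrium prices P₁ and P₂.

P₁ = 2722/79, P₂ = 865/79

Market 1: 332 - 8P₁ - 2P₂ = P₁ → 9P₁ + 2P₂ = 332.
Market 2: 9P₂ + P₁ = 133.
Eliminating P₂: 9×(1) − 2×(2) gives 79P₁ = 2722, so P₁ = 2722/79.
Back-substitute into (2): P₂ = (133 − 1×2722/79) / 9 = 865/79.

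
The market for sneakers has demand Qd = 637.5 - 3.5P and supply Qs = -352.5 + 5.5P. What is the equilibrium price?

P* = 110

Set Qd = Qs: 637.5 - 3.5P = -352.5 + 5.5P.
990 = 9P, so P* = 110.
Q* = 637.5 − 3.5(110) = 252.5.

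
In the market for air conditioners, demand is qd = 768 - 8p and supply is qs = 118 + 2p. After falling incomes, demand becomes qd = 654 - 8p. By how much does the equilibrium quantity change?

Original equilibrium: p* = 65, q* = 248.
New equilibrium: 654 - 8p = 118 + 2p, so 536 = 10p and p' = 53.6; q' = 654 − 8(53.6) = 225.2.
Change in quantity: 225.2 − 248 = -22.8.

Δq = -22.8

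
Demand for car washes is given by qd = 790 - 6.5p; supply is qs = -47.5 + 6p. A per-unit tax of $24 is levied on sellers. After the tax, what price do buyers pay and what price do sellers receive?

Pre-tax equilibrium: p* = 67, q* = 354.5.
Tax on sellers shifts supply to qs = -47.5 + 6(p − 24) = -191.5 + 6p.
790 - 6.5p = -191.5 + 6p gives buyer price pb = 78.52; sellers receive ps = 78.52 − 24 = 54.52.
New quantity: q = 790 − 6.5(78.52) = 279.62.

Buyers pay $78.52, sellers receive $54.52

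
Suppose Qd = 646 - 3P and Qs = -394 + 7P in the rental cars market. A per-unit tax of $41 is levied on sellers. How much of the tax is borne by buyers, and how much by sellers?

Buyers bear $28.7, sellers bear $12.3

Pre-tax equilibrium: P* = 104, Q* = 334.
Tax on sellers shifts supply to Qs = -394 + 7(P − 41) = -681 + 7P.
646 - 3P = -681 + 7P gives buyer price Pb = 132.7; sellers receive Ps = 132.7 − 41 = 91.7.
New quantity: Q = 646 − 3(132.7) = 247.9.
Buyer burden = 132.7 − 104 = 28.7; seller burden = 104 − 91.7 = 12.3.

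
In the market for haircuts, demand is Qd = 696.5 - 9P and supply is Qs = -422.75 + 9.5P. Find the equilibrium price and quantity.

Set Qd = Qs: 696.5 - 9P = -422.75 + 9.5P.
1119.25 = 18.5P, so P* = 60.5.
Q* = 696.5 − 9(60.5) = 152.

P* = 60.5, Q* = 152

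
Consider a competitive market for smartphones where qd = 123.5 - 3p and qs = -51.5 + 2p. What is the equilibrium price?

p* = 35

Set qd = qs: 123.5 - 3p = -51.5 + 2p.
175 = 5p, so p* = 35.
q* = 123.5 − 3(35) = 18.5.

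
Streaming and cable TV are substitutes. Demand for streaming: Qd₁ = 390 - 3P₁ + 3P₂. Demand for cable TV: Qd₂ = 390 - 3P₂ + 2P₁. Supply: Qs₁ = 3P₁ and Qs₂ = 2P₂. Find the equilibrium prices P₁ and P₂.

P₁ = 130, P₂ = 130

Market 1: 390 - 3P₁ + 3P₂ = 3P₁ → 6P₁ - 3P₂ = 390.
Market 2: 5P₂ - 2P₁ = 390.
Eliminating P₂: 5×(1) + 3×(2) gives 24P₁ = 3120, so P₁ = 130.
Back-substitute into (2): P₂ = (390 + 2×130) / 5 = 130.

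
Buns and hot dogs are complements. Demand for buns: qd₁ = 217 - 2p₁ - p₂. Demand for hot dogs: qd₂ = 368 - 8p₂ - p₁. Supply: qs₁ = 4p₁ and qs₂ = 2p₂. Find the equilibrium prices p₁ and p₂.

p₁ = 1802/59, p₂ = 1991/59

Market 1: 217 - 2p₁ - p₂ = 4p₁ → 6p₁ + p₂ = 217.
Market 2: 10p₂ + p₁ = 368.
Eliminating p₂: 10×(1) − 1×(2) gives 59p₁ = 1802, so p₁ = 1802/59.
Back-substitute into (2): p₂ = (368 − 1×1802/59) / 10 = 1991/59.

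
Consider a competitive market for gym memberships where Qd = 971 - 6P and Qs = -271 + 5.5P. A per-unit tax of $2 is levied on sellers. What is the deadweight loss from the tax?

Pre-tax equilibrium: P* = 108, Q* = 323.
Tax on sellers shifts supply to Qs = -271 + 5.5(P − 2) = -282 + 5.5P.
971 - 6P = -282 + 5.5P gives buyer price Pb = 2506/23; sellers receive Ps = 2506/23 − 2 = 2460/23.
New quantity: Q = 971 − 6(2506/23) = 7297/23.
DWL = ½ × 2 × (323 − 7297/23) = 132/23.

Deadweight loss = 132/23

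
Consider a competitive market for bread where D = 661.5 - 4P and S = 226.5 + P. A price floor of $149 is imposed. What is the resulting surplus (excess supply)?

Equilibrium price would be P* = 87, so the floor at 149 binds.
At P = 149: D = 65.5, S = 375.5.
Surplus = 375.5 − 65.5 = 310.

Surplus = 310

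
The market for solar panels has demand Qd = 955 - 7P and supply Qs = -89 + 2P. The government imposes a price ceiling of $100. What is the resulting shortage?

Shortage = 144

Equilibrium price would be P* = 116, so the ceiling at 100 binds.
At P = 100: Qd = 955 − 7(100) = 255, Qs = -89 + 2(100) = 111.
Shortage = 255 − 111 = 144.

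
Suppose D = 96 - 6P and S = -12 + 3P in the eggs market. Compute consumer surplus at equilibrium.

Equilibrium: 96 - 6P = -12 + 3P gives P* = 12, Q* = 24.
Demand choke price (D = 0): P = 16.
CS = ½(16 − 12)(24) = 48.

Consumer surplus = 48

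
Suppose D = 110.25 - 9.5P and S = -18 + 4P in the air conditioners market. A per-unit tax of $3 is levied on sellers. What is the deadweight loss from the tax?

Deadweight loss = 38/3

Pre-tax equilibrium: P* = 9.5, Q* = 20.
Tax on sellers shifts supply to S = -18 + 4(P − 3) = -30 + 4P.
110.25 - 9.5P = -30 + 4P gives buyer price Pb = 187/18; sellers receive Ps = 187/18 − 3 = 133/18.
New quantity: Q = 110.25 − 9.5(187/18) = 104/9.
DWL = ½ × 3 × (20 − 104/9) = 38/3.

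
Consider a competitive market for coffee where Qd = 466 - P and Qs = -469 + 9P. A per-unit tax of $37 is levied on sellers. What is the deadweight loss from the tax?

Pre-tax equilibrium: P* = 93.5, Q* = 372.5.
Tax on sellers shifts supply to Qs = -469 + 9(P − 37) = -802 + 9P.
466 - P = -802 + 9P gives buyer price Pb = 126.8; sellers receive Ps = 126.8 − 37 = 89.8.
New quantity: Q = 466 − 1(126.8) = 339.2.
DWL = ½ × 37 × (372.5 − 339.2) = 616.05.

Deadweight loss = 616.05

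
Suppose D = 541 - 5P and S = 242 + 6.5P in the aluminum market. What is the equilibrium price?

P* = 26

Set D = S: 541 - 5P = 242 + 6.5P.
299 = 11.5P, so P* = 26.
Q* = 541 − 5(26) = 411.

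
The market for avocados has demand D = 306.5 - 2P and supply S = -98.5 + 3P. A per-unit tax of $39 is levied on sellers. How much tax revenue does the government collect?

Tax revenue = 3810.3

Pre-tax equilibrium: P* = 81, Q* = 144.5.
Tax on sellers shifts supply to S = -98.5 + 3(P − 39) = -215.5 + 3P.
306.5 - 2P = -215.5 + 3P gives buyer price Pb = 104.4; sellers receive Ps = 104.4 − 39 = 65.4.
New quantity: Q = 306.5 − 2(104.4) = 97.7.
Revenue = 39 × 97.7 = 3810.3.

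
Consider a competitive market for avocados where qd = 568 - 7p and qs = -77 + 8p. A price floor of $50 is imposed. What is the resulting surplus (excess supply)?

Surplus = 105

Equilibrium price would be p* = 43, so the floor at 50 binds.
At p = 50: qd = 218, qs = 323.
Surplus = 323 − 218 = 105.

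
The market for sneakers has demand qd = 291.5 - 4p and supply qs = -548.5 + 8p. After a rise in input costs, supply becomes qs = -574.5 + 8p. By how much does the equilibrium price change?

Original equilibrium: p* = 70, q* = 11.5.
New equilibrium: 291.5 - 4p = -574.5 + 8p, so 866 = 12p and p' = 433/6; q' = 291.5 − 4(433/6) = 17/6.
Change in price: 433/6 − 70 = 13/6.

Δp = 13/6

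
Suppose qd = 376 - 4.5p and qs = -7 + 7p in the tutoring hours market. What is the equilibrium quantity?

Set qd = qs: 376 - 4.5p = -7 + 7p.
383 = 11.5p, so p* = 766/23.
q* = 376 − 4.5(766/23) = 5201/23.

q* = 5201/23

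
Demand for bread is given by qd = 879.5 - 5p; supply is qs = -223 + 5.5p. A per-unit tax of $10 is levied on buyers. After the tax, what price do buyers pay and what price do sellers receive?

Buyers pay 2315/21, sellers receive 2105/21

Pre-tax equilibrium: p* = 105, q* = 354.5.
Tax on buyers shifts demand to qd = 879.5 − 5(p + 10) = 829.5 - 5p.
829.5 - 5p = -223 + 5.5p gives seller price ps = 2105/21; buyers pay pb = 2105/21 + 10 = 2315/21.
New quantity: q = 879.5 − 5(2315/21) = 13789/42.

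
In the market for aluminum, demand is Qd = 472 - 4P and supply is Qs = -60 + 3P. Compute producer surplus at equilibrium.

Producer surplus = 4704

Equilibrium: 472 - 4P = -60 + 3P gives P* = 76, Q* = 168.
Supply starts at P = 20 (where Qs = 0).
PS = ½(76 − 20)(168) = 4704.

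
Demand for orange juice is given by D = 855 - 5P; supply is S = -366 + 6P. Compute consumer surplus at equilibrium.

Equilibrium: 855 - 5P = -366 + 6P gives P* = 111, Q* = 300.
Demand choke price (D = 0): P = 171.
CS = ½(171 − 111)(300) = 9000.

Consumer surplus = 9000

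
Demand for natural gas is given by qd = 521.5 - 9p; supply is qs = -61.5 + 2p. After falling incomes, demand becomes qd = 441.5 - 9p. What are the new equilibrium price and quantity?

p' = 503/11, q' = 659/22

Original equilibrium: p* = 53, q* = 44.5.
New equilibrium: 441.5 - 9p = -61.5 + 2p, so 503 = 11p and p' = 503/11; q' = 441.5 − 9(503/11) = 659/22.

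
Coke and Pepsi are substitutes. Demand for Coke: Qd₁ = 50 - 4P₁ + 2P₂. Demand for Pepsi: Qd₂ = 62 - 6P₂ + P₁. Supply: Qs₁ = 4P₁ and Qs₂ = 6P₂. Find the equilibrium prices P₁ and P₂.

Market 1: 50 - 4P₁ + 2P₂ = 4P₁ → 8P₁ - 2P₂ = 50.
Market 2: 12P₂ - P₁ = 62.
Eliminating P₂: 12×(1) + 2×(2) gives 94P₁ = 724, so P₁ = 362/47.
Back-substitute into (2): P₂ = (62 + 1×362/47) / 12 = 273/47.

P₁ = 362/47, P₂ = 273/47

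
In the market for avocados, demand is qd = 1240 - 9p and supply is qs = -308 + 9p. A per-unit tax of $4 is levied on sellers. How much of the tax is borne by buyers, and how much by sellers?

Pre-tax equilibrium: p* = 86, q* = 466.
Tax on sellers shifts supply to qs = -308 + 9(p − 4) = -344 + 9p.
1240 - 9p = -344 + 9p gives buyer price pb = 88; sellers receive ps = 88 − 4 = 84.
New quantity: q = 1240 − 9(88) = 448.
Buyer burden = 88 − 86 = 2; seller burden = 86 − 84 = 2.

Buyers bear $2, sellers bear $2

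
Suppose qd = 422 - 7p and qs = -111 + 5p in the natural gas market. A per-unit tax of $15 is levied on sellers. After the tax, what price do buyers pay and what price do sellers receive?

Pre-tax equilibrium: p* = 533/12, q* = 1333/12.
Tax on sellers shifts supply to qs = -111 + 5(p − 15) = -186 + 5p.
422 - 7p = -186 + 5p gives buyer price pb = 152/3; sellers receive ps = 152/3 − 15 = 107/3.
New quantity: q = 422 − 7(152/3) = 202/3.

Buyers pay 152/3, sellers receive 107/3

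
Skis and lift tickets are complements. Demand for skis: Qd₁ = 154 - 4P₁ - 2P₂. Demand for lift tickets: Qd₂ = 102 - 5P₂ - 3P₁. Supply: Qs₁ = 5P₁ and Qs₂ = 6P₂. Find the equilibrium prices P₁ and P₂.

P₁ = 1490/93, P₂ = 152/31

Market 1: 154 - 4P₁ - 2P₂ = 5P₁ → 9P₁ + 2P₂ = 154.
Market 2: 11P₂ + 3P₁ = 102.
Eliminating P₂: 11×(1) − 2×(2) gives 93P₁ = 1490, so P₁ = 1490/93.
Back-substitute into (2): P₂ = (102 − 3×1490/93) / 11 = 152/31.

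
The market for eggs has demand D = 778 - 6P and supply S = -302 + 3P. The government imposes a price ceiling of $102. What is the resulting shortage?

Equilibrium price would be P* = 120, so the ceiling at 102 binds.
At P = 102: D = 778 − 6(102) = 166, S = -302 + 3(102) = 4.
Shortage = 166 − 4 = 162.

Shortage = 162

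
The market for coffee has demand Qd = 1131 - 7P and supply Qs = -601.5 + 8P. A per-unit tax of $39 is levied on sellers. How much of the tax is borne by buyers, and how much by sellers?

Buyers bear $20.8, sellers bear $18.2

Pre-tax equilibrium: P* = 115.5, Q* = 322.5.
Tax on sellers shifts supply to Qs = -601.5 + 8(P − 39) = -913.5 + 8P.
1131 - 7P = -913.5 + 8P gives buyer price Pb = 136.3; sellers receive Ps = 136.3 − 39 = 97.3.
New quantity: Q = 1131 − 7(136.3) = 176.9.
Buyer burden = 136.3 − 115.5 = 20.8; seller burden = 115.5 − 97.3 = 18.2.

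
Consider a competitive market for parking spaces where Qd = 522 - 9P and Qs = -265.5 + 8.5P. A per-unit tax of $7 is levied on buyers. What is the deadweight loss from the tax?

Pre-tax equilibrium: P* = 45, Q* = 117.
Tax on buyers shifts demand to Qd = 522 − 9(P + 7) = 459 - 9P.
459 - 9P = -265.5 + 8.5P gives seller price Ps = 41.4; buyers pay Pb = 41.4 + 7 = 48.4.
New quantity: Q = 522 − 9(48.4) = 86.4.
DWL = ½ × 7 × (117 − 86.4) = 107.1.

Deadweight loss = 107.1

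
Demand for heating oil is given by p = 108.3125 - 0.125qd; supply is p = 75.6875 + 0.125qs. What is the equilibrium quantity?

q* = 130.5

Set the two price expressions equal: 108.3125 - 0.125q = 75.6875 + 0.125q.
32.625 = 0.25q, so q* = 130.5.
p* = 108.3125 − (0.125)(130.5) = 92.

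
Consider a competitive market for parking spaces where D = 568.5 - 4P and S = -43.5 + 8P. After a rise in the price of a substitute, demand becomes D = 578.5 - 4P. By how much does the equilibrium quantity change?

ΔQ = 20/3

Original equilibrium: P* = 51, Q* = 364.5.
New equilibrium: 578.5 - 4P = -43.5 + 8P, so 622 = 12P and P' = 311/6; Q' = 578.5 − 4(311/6) = 2227/6.
Change in quantity: 2227/6 − 364.5 = 20/3.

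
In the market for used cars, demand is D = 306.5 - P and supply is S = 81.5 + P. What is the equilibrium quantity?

Set D = S: 306.5 - P = 81.5 + P.
225 = 2P, so P* = 112.5.
Q* = 306.5 − 1(112.5) = 194.

Q* = 194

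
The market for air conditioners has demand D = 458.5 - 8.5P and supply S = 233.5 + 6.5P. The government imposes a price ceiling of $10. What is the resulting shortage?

Shortage = 75

Equilibrium price would be P* = 15, so the ceiling at 10 binds.
At P = 10: D = 458.5 − 8.5(10) = 373.5, S = 233.5 + 6.5(10) = 298.5.
Shortage = 373.5 − 298.5 = 75.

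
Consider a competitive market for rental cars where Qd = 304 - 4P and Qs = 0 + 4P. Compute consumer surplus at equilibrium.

Equilibrium: 304 - 4P = 0 + 4P gives P* = 38, Q* = 152.
Demand choke price (Qd = 0): P = 76.
CS = ½(76 − 38)(152) = 2888.

Consumer surplus = 2888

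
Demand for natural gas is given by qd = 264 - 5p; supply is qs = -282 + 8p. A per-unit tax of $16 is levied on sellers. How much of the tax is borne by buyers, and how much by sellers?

Pre-tax equilibrium: p* = 42, q* = 54.
Tax on sellers shifts supply to qs = -282 + 8(p − 16) = -410 + 8p.
264 - 5p = -410 + 8p gives buyer price pb = 674/13; sellers receive ps = 674/13 − 16 = 466/13.
New quantity: q = 264 − 5(674/13) = 62/13.
Buyer burden = 674/13 − 42 = 128/13; seller burden = 42 − 466/13 = 80/13.

Buyers bear 128/13, sellers bear 80/13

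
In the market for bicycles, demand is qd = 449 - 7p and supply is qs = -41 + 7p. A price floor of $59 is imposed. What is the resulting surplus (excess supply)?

Surplus = 336

Equilibrium price would be p* = 35, so the floor at 59 binds.
At p = 59: qd = 36, qs = 372.
Surplus = 372 − 36 = 336.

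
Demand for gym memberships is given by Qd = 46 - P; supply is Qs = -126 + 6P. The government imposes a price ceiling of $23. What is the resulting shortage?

Equilibrium price would be P* = 172/7, so the ceiling at 23 binds.
At P = 23: Qd = 46 − 1(23) = 23, Qs = -126 + 6(23) = 12.
Shortage = 23 − 12 = 11.

Shortage = 11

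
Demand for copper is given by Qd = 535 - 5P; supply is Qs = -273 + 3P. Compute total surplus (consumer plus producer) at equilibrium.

Equilibrium: 535 - 5P = -273 + 3P gives P* = 101, Q* = 30.
Demand choke price: P = 107; supply starts at P = 91.
CS = ½(107 − 101)(30) = 90; PS = ½(101 − 91)(30) = 150.

Total surplus = 240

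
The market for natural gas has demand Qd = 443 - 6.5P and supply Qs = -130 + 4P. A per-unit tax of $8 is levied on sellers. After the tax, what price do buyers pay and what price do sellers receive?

Buyers pay 1210/21, sellers receive 1042/21

Pre-tax equilibrium: P* = 382/7, Q* = 618/7.
Tax on sellers shifts supply to Qs = -130 + 4(P − 8) = -162 + 4P.
443 - 6.5P = -162 + 4P gives buyer price Pb = 1210/21; sellers receive Ps = 1210/21 − 8 = 1042/21.
New quantity: Q = 443 − 6.5(1210/21) = 1438/21.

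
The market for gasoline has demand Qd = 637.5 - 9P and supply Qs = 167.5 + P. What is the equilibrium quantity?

Q* = 214.5

Set Qd = Qs: 637.5 - 9P = 167.5 + P.
470 = 10P, so P* = 47.
Q* = 637.5 − 9(47) = 214.5.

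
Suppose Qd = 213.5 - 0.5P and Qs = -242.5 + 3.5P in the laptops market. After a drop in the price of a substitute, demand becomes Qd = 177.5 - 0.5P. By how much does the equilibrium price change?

ΔP = -9

Original equilibrium: P* = 114, Q* = 156.5.
New equilibrium: 177.5 - 0.5P = -242.5 + 3.5P, so 420 = 4P and P' = 105; Q' = 177.5 − 0.5(105) = 125.
Change in price: 105 − 114 = -9.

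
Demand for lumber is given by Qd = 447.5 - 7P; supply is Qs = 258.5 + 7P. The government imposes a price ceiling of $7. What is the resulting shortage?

Equilibrium price would be P* = 13.5, so the ceiling at 7 binds.
At P = 7: Qd = 447.5 − 7(7) = 398.5, Qs = 258.5 + 7(7) = 307.5.
Shortage = 398.5 − 307.5 = 91.

Shortage = 91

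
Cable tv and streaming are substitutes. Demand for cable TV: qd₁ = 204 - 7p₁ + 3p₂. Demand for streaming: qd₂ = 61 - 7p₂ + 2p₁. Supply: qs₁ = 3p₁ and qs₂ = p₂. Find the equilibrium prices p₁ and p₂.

Market 1: 204 - 7p₁ + 3p₂ = 3p₁ → 10p₁ - 3p₂ = 204.
Market 2: 8p₂ - 2p₁ = 61.
Eliminating p₂: 8×(1) + 3×(2) gives 74p₁ = 1815, so p₁ = 1815/74.
Back-substitute into (2): p₂ = (61 + 2×1815/74) / 8 = 509/37.

p₁ = 1815/74, p₂ = 509/37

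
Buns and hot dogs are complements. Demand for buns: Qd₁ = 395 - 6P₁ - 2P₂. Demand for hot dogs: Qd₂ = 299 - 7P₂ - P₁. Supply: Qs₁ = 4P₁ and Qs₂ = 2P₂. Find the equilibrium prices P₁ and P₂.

P₁ = 2957/88, P₂ = 2595/88

Market 1: 395 - 6P₁ - 2P₂ = 4P₁ → 10P₁ + 2P₂ = 395.
Market 2: 9P₂ + P₁ = 299.
Eliminating P₂: 9×(1) − 2×(2) gives 88P₁ = 2957, so P₁ = 2957/88.
Back-substitute into (2): P₂ = (299 − 1×2957/88) / 9 = 2595/88.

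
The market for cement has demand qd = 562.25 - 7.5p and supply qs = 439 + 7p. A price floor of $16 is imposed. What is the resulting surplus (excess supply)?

Equilibrium price would be p* = 8.5, so the floor at 16 binds.
At p = 16: qd = 442.25, qs = 551.
Surplus = 551 − 442.25 = 108.75.

Surplus = 108.75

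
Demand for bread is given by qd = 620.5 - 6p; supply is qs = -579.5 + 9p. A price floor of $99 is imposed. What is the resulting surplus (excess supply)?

Equilibrium price would be p* = 80, so the floor at 99 binds.
At p = 99: qd = 26.5, qs = 311.5.
Surplus = 311.5 − 26.5 = 285.

Surplus = 285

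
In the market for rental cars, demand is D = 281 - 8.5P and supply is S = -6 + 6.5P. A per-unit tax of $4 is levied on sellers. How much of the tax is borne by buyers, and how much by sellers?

Buyers bear 26/15, sellers bear 34/15

Pre-tax equilibrium: P* = 287/15, Q* = 3551/30.
Tax on sellers shifts supply to S = -6 + 6.5(P − 4) = -32 + 6.5P.
281 - 8.5P = -32 + 6.5P gives buyer price Pb = 313/15; sellers receive Ps = 313/15 − 4 = 253/15.
New quantity: Q = 281 − 8.5(313/15) = 3109/30.
Buyer burden = 313/15 − 287/15 = 26/15; seller burden = 287/15 − 253/15 = 34/15.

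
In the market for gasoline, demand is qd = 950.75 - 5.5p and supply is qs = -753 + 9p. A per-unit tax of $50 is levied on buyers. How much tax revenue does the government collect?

Pre-tax equilibrium: p* = 117.5, q* = 304.5.
Tax on buyers shifts demand to qd = 950.75 − 5.5(p + 50) = 675.75 - 5.5p.
675.75 - 5.5p = -753 + 9p gives seller price ps = 5715/58; buyers pay pb = 5715/58 + 50 = 8615/58.
New quantity: q = 950.75 − 5.5(8615/58) = 7761/58.
Revenue = 50 × 7761/58 = 194025/29.

Tax revenue = 194025/29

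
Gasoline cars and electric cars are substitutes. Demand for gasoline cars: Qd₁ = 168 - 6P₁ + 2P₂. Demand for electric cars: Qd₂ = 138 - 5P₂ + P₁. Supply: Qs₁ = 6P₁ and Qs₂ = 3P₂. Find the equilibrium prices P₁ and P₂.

P₁ = 810/47, P₂ = 912/47

Market 1: 168 - 6P₁ + 2P₂ = 6P₁ → 12P₁ - 2P₂ = 168.
Market 2: 8P₂ - P₁ = 138.
Eliminating P₂: 8×(1) + 2×(2) gives 94P₁ = 1620, so P₁ = 810/47.
Back-substitute into (2): P₂ = (138 + 1×810/47) / 8 = 912/47.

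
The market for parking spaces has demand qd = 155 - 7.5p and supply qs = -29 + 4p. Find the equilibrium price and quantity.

Set qd = qs: 155 - 7.5p = -29 + 4p.
184 = 11.5p, so p* = 16.
q* = 155 − 7.5(16) = 35.

p* = 16, q* = 35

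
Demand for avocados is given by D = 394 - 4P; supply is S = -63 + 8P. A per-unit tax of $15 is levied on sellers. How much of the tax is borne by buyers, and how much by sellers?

Buyers bear $10, sellers bear $5

Pre-tax equilibrium: P* = 457/12, Q* = 725/3.
Tax on sellers shifts supply to S = -63 + 8(P − 15) = -183 + 8P.
394 - 4P = -183 + 8P gives buyer price Pb = 577/12; sellers receive Ps = 577/12 − 15 = 397/12.
New quantity: Q = 394 − 4(577/12) = 605/3.
Buyer burden = 577/12 − 457/12 = 10; seller burden = 457/12 − 397/12 = 5.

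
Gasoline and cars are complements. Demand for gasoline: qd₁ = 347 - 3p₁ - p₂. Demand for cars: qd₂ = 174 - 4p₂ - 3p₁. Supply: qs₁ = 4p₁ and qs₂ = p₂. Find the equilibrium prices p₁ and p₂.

Market 1: 347 - 3p₁ - p₂ = 4p₁ → 7p₁ + p₂ = 347.
Market 2: 5p₂ + 3p₁ = 174.
Eliminating p₂: 5×(1) − 1×(2) gives 32p₁ = 1561, so p₁ = 48.78125.
Back-substitute into (2): p₂ = (174 − 3×48.78125) / 5 = 5.53125.

p₁ = 48.78125, p₂ = 5.53125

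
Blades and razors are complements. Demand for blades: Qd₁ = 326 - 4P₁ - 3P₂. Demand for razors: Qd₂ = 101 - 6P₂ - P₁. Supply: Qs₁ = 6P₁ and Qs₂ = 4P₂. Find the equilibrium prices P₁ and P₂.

P₁ = 2957/97, P₂ = 684/97

Market 1: 326 - 4P₁ - 3P₂ = 6P₁ → 10P₁ + 3P₂ = 326.
Market 2: 10P₂ + P₁ = 101.
Eliminating P₂: 10×(1) − 3×(2) gives 97P₁ = 2957, so P₁ = 2957/97.
Back-substitute into (2): P₂ = (101 − 1×2957/97) / 10 = 684/97.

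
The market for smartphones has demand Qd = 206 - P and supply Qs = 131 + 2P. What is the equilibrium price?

P* = 25

Set Qd = Qs: 206 - P = 131 + 2P.
75 = 3P, so P* = 25.
Q* = 206 − 1(25) = 181.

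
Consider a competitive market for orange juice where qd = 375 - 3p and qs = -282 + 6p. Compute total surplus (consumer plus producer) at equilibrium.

Equilibrium: 375 - 3p = -282 + 6p gives p* = 73, q* = 156.
Demand choke price: p = 125; supply starts at p = 47.
CS = ½(125 − 73)(156) = 4056; PS = ½(73 − 47)(156) = 2028.

Total surplus = 6084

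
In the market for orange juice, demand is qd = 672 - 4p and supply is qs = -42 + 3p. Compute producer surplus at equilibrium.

Equilibrium: 672 - 4p = -42 + 3p gives p* = 102, q* = 264.
Supply starts at p = 14 (where qs = 0).
PS = ½(102 − 14)(264) = 11616.

Producer surplus = 11616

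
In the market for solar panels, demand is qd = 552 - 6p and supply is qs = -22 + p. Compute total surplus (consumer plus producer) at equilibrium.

Total surplus = 2100

Equilibrium: 552 - 6p = -22 + p gives p* = 82, q* = 60.
Demand choke price: p = 92; supply starts at p = 22.
CS = ½(92 − 82)(60) = 300; PS = ½(82 − 22)(60) = 1800.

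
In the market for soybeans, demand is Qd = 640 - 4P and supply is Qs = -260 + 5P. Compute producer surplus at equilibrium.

Equilibrium: 640 - 4P = -260 + 5P gives P* = 100, Q* = 240.
Supply starts at P = 52 (where Qs = 0).
PS = ½(100 − 52)(240) = 5760.

Producer surplus = 5760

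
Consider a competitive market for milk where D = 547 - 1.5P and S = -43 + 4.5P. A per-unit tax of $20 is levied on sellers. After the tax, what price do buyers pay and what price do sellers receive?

Pre-tax equilibrium: P* = 295/3, Q* = 399.5.
Tax on sellers shifts supply to S = -43 + 4.5(P − 20) = -133 + 4.5P.
547 - 1.5P = -133 + 4.5P gives buyer price Pb = 340/3; sellers receive Ps = 340/3 − 20 = 280/3.
New quantity: Q = 547 − 1.5(340/3) = 377.

Buyers pay 340/3, sellers receive 280/3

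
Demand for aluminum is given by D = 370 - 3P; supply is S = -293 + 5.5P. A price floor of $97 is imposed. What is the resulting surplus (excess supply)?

Equilibrium price would be P* = 78, so the floor at 97 binds.
At P = 97: D = 79, S = 240.5.
Surplus = 240.5 − 79 = 161.5.

Surplus = 161.5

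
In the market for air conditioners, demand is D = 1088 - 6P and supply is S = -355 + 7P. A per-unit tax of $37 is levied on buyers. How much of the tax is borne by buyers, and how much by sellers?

Buyers bear 259/13, sellers bear 222/13

Pre-tax equilibrium: P* = 111, Q* = 422.
Tax on buyers shifts demand to D = 1088 − 6(P + 37) = 866 - 6P.
866 - 6P = -355 + 7P gives seller price Ps = 1221/13; buyers pay Pb = 1221/13 + 37 = 1702/13.
New quantity: Q = 1088 − 6(1702/13) = 3932/13.
Buyer burden = 1702/13 − 111 = 259/13; seller burden = 111 − 1221/13 = 222/13.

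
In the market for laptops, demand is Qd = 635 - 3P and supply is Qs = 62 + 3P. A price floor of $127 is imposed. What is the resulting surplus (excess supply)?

Surplus = 189

Equilibrium price would be P* = 95.5, so the floor at 127 binds.
At P = 127: Qd = 254, Qs = 443.
Surplus = 443 − 254 = 189.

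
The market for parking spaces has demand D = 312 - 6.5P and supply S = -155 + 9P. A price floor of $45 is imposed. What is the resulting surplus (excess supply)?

Equilibrium price would be P* = 934/31, so the floor at 45 binds.
At P = 45: D = 19.5, S = 250.
Surplus = 250 − 19.5 = 230.5.

Surplus = 230.5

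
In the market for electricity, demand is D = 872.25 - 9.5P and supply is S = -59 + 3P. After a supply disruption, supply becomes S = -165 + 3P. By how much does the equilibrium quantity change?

ΔQ = -80.56

Original equilibrium: P* = 74.5, Q* = 164.5.
New equilibrium: 872.25 - 9.5P = -165 + 3P, so 1037.25 = 12.5P and P' = 82.98; Q' = 872.25 − 9.5(82.98) = 83.94.
Change in quantity: 83.94 − 164.5 = -80.56.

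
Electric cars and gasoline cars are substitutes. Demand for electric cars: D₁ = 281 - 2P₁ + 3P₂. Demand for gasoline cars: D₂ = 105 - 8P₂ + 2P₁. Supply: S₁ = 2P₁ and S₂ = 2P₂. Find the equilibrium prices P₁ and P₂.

P₁ = 3125/34, P₂ = 491/17

Market 1: 281 - 2P₁ + 3P₂ = 2P₁ → 4P₁ - 3P₂ = 281.
Market 2: 10P₂ - 2P₁ = 105.
Eliminating P₂: 10×(1) + 3×(2) gives 34P₁ = 3125, so P₁ = 3125/34.
Back-substitute into (2): P₂ = (105 + 2×3125/34) / 10 = 491/17.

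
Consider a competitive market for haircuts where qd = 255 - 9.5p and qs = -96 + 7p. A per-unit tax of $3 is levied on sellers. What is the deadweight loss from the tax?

Pre-tax equilibrium: p* = 234/11, q* = 582/11.
Tax on sellers shifts supply to qs = -96 + 7(p − 3) = -117 + 7p.
255 - 9.5p = -117 + 7p gives buyer price pb = 248/11; sellers receive ps = 248/11 − 3 = 215/11.
New quantity: q = 255 − 9.5(248/11) = 449/11.
DWL = ½ × 3 × (582/11 − 449/11) = 399/22.

Deadweight loss = 399/22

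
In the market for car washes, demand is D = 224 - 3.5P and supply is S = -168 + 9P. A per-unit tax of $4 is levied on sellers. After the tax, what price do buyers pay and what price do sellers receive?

Pre-tax equilibrium: P* = 31.36, Q* = 114.24.
Tax on sellers shifts supply to S = -168 + 9(P − 4) = -204 + 9P.
224 - 3.5P = -204 + 9P gives buyer price Pb = 34.24; sellers receive Ps = 34.24 − 4 = 30.24.
New quantity: Q = 224 − 3.5(34.24) = 104.16.

Buyers pay $34.24, sellers receive $30.24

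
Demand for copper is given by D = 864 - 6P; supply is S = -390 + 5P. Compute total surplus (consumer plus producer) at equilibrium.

Equilibrium: 864 - 6P = -390 + 5P gives P* = 114, Q* = 180.
Demand choke price: P = 144; supply starts at P = 78.
CS = ½(144 − 114)(180) = 2700; PS = ½(114 − 78)(180) = 3240.

Total surplus = 5940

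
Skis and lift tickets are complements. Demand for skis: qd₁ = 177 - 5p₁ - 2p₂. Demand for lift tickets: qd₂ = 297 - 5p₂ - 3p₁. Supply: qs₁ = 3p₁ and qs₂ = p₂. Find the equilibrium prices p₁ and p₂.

p₁ = 78/7, p₂ = 615/14

Market 1: 177 - 5p₁ - 2p₂ = 3p₁ → 8p₁ + 2p₂ = 177.
Market 2: 6p₂ + 3p₁ = 297.
Eliminating p₂: 6×(1) − 2×(2) gives 42p₁ = 468, so p₁ = 78/7.
Back-substitute into (2): p₂ = (297 − 3×78/7) / 6 = 615/14.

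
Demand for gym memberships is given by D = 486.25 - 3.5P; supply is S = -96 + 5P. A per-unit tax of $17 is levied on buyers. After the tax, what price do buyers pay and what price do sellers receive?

Buyers pay $78.5, sellers receive $61.5

Pre-tax equilibrium: P* = 68.5, Q* = 246.5.
Tax on buyers shifts demand to D = 486.25 − 3.5(P + 17) = 426.75 - 3.5P.
426.75 - 3.5P = -96 + 5P gives seller price Ps = 61.5; buyers pay Pb = 61.5 + 17 = 78.5.
New quantity: Q = 486.25 − 3.5(78.5) = 211.5.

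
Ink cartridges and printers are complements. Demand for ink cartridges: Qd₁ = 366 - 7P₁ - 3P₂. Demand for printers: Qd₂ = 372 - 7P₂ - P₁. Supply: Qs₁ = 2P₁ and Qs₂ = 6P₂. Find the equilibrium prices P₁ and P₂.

P₁ = 607/19, P₂ = 497/19

Market 1: 366 - 7P₁ - 3P₂ = 2P₁ → 9P₁ + 3P₂ = 366.
Market 2: 13P₂ + P₁ = 372.
Eliminating P₂: 13×(1) − 3×(2) gives 114P₁ = 3642, so P₁ = 607/19.
Back-substitute into (2): P₂ = (372 − 1×607/19) / 13 = 497/19.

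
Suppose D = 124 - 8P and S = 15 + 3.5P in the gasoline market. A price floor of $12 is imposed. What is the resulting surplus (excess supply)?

Equilibrium price would be P* = 218/23, so the floor at 12 binds.
At P = 12: D = 28, S = 57.
Surplus = 57 − 28 = 29.

Surplus = 29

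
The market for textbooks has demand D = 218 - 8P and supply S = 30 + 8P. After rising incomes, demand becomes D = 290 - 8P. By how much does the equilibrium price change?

Original equilibrium: P* = 11.75, Q* = 124.
New equilibrium: 290 - 8P = 30 + 8P, so 260 = 16P and P' = 16.25; Q' = 290 − 8(16.25) = 160.
Change in price: 16.25 − 11.75 = 4.5.

ΔP = 4.5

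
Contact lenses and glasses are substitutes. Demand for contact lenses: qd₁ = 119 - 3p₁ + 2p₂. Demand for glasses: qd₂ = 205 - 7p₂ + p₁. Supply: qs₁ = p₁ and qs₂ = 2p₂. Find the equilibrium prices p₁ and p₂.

Market 1: 119 - 3p₁ + 2p₂ = p₁ → 4p₁ - 2p₂ = 119.
Market 2: 9p₂ - p₁ = 205.
Eliminating p₂: 9×(1) + 2×(2) gives 34p₁ = 1481, so p₁ = 1481/34.
Back-substitute into (2): p₂ = (205 + 1×1481/34) / 9 = 939/34.

p₁ = 1481/34, p₂ = 939/34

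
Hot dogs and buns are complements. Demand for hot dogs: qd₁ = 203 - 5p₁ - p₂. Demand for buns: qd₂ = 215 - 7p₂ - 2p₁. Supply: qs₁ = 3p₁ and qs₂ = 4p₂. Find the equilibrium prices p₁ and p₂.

p₁ = 1009/43, p₂ = 657/43

Market 1: 203 - 5p₁ - p₂ = 3p₁ → 8p₁ + p₂ = 203.
Market 2: 11p₂ + 2p₁ = 215.
Eliminating p₂: 11×(1) − 1×(2) gives 86p₁ = 2018, so p₁ = 1009/43.
Back-substitute into (2): p₂ = (215 − 2×1009/43) / 11 = 657/43.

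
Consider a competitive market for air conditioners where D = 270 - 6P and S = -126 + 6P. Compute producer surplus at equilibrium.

Producer surplus = 432

Equilibrium: 270 - 6P = -126 + 6P gives P* = 33, Q* = 72.
Supply starts at P = 21 (where S = 0).
PS = ½(33 − 21)(72) = 432.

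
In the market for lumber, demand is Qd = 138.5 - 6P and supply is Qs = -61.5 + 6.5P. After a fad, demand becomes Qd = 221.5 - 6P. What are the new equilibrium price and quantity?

Original equilibrium: P* = 16, Q* = 42.5.
New equilibrium: 221.5 - 6P = -61.5 + 6.5P, so 283 = 12.5P and P' = 22.64; Q' = 221.5 − 6(22.64) = 85.66.

P' = 22.64, Q' = 85.66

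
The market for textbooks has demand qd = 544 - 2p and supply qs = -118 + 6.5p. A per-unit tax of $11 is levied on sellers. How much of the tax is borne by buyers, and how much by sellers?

Pre-tax equilibrium: p* = 1324/17, q* = 6600/17.
Tax on sellers shifts supply to qs = -118 + 6.5(p − 11) = -189.5 + 6.5p.
544 - 2p = -189.5 + 6.5p gives buyer price pb = 1467/17; sellers receive ps = 1467/17 − 11 = 1280/17.
New quantity: q = 544 − 2(1467/17) = 6314/17.
Buyer burden = 1467/17 − 1324/17 = 143/17; seller burden = 1324/17 − 1280/17 = 44/17.

Buyers bear 143/17, sellers bear 44/17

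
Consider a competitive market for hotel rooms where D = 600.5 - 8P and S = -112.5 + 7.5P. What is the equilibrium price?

P* = 46

Set D = S: 600.5 - 8P = -112.5 + 7.5P.
713 = 15.5P, so P* = 46.
Q* = 600.5 − 8(46) = 232.5.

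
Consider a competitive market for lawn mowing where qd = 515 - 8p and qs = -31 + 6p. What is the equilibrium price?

Set qd = qs: 515 - 8p = -31 + 6p.
546 = 14p, so p* = 39.
q* = 515 − 8(39) = 203.

p* = 39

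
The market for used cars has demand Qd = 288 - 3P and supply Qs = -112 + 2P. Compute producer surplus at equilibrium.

Producer surplus = 576

Equilibrium: 288 - 3P = -112 + 2P gives P* = 80, Q* = 48.
Supply starts at P = 56 (where Qs = 0).
PS = ½(80 − 56)(48) = 576.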